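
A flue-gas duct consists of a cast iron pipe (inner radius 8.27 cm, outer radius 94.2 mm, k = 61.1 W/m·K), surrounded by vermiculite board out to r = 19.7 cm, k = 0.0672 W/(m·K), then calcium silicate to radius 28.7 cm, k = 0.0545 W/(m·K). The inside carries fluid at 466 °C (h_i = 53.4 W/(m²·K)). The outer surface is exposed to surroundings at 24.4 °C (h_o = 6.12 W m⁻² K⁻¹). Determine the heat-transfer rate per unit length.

Treat each layer as a resistance in series:
  R'_conv,in = 1/(2πr h) = 1/(2π·0.0827·53.4) = 0.03604 m·K/W
  R'_cast iron = ln(0.0942/0.0827)/(2πk) = 0.1302/(2π·61.1) = 3.392×10^-4 m·K/W
  R'_vermiculite board = ln(0.197/0.0942)/(2πk) = 0.7378/(2π·0.0672) = 1.747 m·K/W
  R'_calcium silicate = ln(0.287/0.197)/(2πk) = 0.3763/(2π·0.0545) = 1.099 m·K/W
  R'_conv,out = 1/(2πr h) = 1/(2π·0.287·6.12) = 0.09061 m·K/W
ΣR = 0.03604 + 3.392×10^-4 + 1.747 + 1.099 + 0.09061 = 2.973 m·K/W
Q' = ΔT/ΣR = (466 °C − 24.4 °C)/2.973 = 149 W/m

Q' = 149 W/m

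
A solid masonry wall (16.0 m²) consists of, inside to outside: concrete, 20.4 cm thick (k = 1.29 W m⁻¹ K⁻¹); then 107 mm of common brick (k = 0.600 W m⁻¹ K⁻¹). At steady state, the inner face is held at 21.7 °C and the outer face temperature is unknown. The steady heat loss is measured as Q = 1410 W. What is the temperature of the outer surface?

Sum the resistances:
  R_concrete = L/(kA) = 0.204/(1.29·16.0) = 0.009884 K/W
  R_common brick = L/(kA) = 0.107/(0.600·16.0) = 0.01115 K/W
ΣR = 0.02103 K/W
ΔT = Q·ΣR = 1410 × 0.02103 = 29.65 K
Heat flows outward, so T_out = T_in − ΔT = 21.7 − 29.65 = -7.95 °C

T_out = -7.95 °C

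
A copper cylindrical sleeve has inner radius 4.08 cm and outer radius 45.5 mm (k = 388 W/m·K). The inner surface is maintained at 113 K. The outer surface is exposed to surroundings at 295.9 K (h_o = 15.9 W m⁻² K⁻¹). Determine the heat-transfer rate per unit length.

Treat each layer as a resistance in series:
  R'_copper = ln(0.0455/0.0408)/(2πk) = 0.1090/(2π·388) = 4.472×10^-5 m·K/W
  R'_conv,out = 1/(2πr h) = 1/(2π·0.0455·15.9) = 0.2200 m·K/W
ΣR = 4.472×10^-5 + 0.2200 = 0.2200 m·K/W
Q' = ΔT/ΣR = (113 K − 295.9 K)/0.2200 = -831 W/m
(Negative Q' ⇒ heat flows inward; heat gain = 831 W/m.)

Q' = 831 W/m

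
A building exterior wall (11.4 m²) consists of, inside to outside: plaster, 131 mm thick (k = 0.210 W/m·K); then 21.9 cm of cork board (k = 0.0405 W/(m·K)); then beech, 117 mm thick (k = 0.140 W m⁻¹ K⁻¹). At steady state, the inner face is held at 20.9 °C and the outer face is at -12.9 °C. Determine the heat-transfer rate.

Q = 56.1 W

Treat each layer as a resistance in series:
  R_plaster = L/(kA) = 0.131/(0.210·11.4) = 0.05472 K/W
  R_cork board = L/(kA) = 0.219/(0.0405·11.4) = 0.4743 K/W
  R_beech = L/(kA) = 0.117/(0.140·11.4) = 0.07331 K/W
ΣR = 0.05472 + 0.4743 + 0.07331 = 0.6023 K/W
Q = ΔT/ΣR = (20.9 °C − -12.9 °C)/0.6023 = 56.1 W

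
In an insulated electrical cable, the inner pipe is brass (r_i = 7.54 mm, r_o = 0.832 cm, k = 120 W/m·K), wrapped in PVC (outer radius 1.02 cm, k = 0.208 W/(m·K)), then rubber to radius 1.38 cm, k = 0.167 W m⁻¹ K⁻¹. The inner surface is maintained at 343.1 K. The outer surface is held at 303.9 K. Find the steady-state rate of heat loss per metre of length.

Q' = 88.3 W/m

Treat each layer as a resistance in series:
  R'_brass = ln(0.00832/0.00754)/(2πk) = 0.09844/(2π·120) = 1.306×10^-4 m·K/W
  R'_PVC = ln(0.0102/0.00832)/(2πk) = 0.2037/(2π·0.208) = 0.1559 m·K/W
  R'_rubber = ln(0.0138/0.0102)/(2πk) = 0.3023/(2π·0.167) = 0.2881 m·K/W
ΣR = 1.306×10^-4 + 0.1559 + 0.2881 = 0.4441 m·K/W
Q' = ΔT/ΣR = (343.1 K − 303.9 K)/0.4441 = 88.3 W/m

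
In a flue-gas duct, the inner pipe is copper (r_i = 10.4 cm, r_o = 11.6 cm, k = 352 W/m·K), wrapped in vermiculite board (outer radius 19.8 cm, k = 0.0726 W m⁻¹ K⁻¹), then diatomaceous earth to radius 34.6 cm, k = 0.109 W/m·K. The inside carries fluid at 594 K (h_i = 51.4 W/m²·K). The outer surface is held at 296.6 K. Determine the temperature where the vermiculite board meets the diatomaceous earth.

Resistance network (inner→outer):
  R'_conv,in = 1/(2πr h) = 1/(2π·0.104·51.4) = 0.02977 m·K/W
  R'_copper = ln(0.116/0.104)/(2πk) = 0.1092/(2π·352) = 4.937×10^-5 m·K/W
  R'_vermiculite board = ln(0.198/0.116)/(2πk) = 0.5347/(2π·0.0726) = 1.172 m·K/W
  R'_diatomaceous earth = ln(0.346/0.198)/(2πk) = 0.5582/(2π·0.109) = 0.8150 m·K/W
ΣR = 0.02977 + 4.937×10^-5 + 1.172 + 0.8150 = 2.017 m·K/W
Q' = ΔT/ΣR = (594 K − 296.6 K)/2.017 = 147.4 W/m
From the inner boundary to the vermiculite board/diatomaceous earth interface, ΣR_partial = 1.202 m·K/W.
T_interface = T_in − Q'·ΣR_partial = 594 K − (147.4)(1.202) = 417 K

T = 417 K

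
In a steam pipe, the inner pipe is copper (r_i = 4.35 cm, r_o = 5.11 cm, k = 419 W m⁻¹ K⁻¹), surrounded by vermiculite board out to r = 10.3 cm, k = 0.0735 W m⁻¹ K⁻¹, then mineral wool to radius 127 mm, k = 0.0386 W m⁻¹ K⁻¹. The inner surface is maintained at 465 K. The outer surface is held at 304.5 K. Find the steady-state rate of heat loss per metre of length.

Q' = 67.4 W/m

Series thermal resistances, inner to outer:
  R'_copper = ln(0.0511/0.0435)/(2πk) = 0.1610/(2π·419) = 6.116×10^-5 m·K/W
  R'_vermiculite board = ln(0.103/0.0511)/(2πk) = 0.7009/(2π·0.0735) = 1.518 m·K/W
  R'_mineral wool = ln(0.127/0.103)/(2πk) = 0.2095/(2π·0.0386) = 0.8636 m·K/W
ΣR = 6.116×10^-5 + 1.518 + 0.8636 = 2.382 m·K/W
Q' = ΔT/ΣR = (465 K − 304.5 K)/2.382 = 67.4 W/m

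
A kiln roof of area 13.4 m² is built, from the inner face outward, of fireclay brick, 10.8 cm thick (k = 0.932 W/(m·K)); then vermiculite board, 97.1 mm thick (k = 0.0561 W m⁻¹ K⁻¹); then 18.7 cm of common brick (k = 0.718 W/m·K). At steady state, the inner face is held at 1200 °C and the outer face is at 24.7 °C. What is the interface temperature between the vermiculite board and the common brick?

T = 170 °C

Resistance network (inner→outer):
  R_fireclay brick = L/(kA) = 0.108/(0.932·13.4) = 0.008648 K/W
  R_vermiculite board = L/(kA) = 0.0971/(0.0561·13.4) = 0.1292 K/W
  R_common brick = L/(kA) = 0.187/(0.718·13.4) = 0.01944 K/W
ΣR = 0.008648 + 0.1292 + 0.01944 = 0.1573 K/W
Q = ΔT/ΣR = (1200 °C − 24.7 °C)/0.1573 = 7472 W
From the inner boundary to the vermiculite board/common brick interface, ΣR_partial = 0.1378 K/W.
T_interface = T_in − Q·ΣR_partial = 1200 °C − (7472)(0.1378) = 170 °C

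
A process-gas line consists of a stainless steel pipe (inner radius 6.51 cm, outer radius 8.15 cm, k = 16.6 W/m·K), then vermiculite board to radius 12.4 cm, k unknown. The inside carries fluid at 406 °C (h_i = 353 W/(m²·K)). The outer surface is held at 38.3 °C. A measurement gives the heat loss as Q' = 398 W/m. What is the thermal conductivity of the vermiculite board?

k = 0.0730 W/m·K

ΣR = ΔT/Q' = |406 − 38.3|/398 = 0.9239 m·K/W
Known resistances:
  R'_conv,in = 1/(2πr h) = 1/(2π·0.0651·353) = 0.006926 m·K/W
  R'_stainless steel = ln(0.0815/0.0651)/(2πk) = 0.2247/(2π·16.6) = 0.002154 m·K/W
R_vermiculite board = ΣR − ΣR_known = 0.9239 − 0.009080 = 0.9148 m·K/W
ln(r₂/r₁)/(2πk) = 0.9148 ⇒ k = 0.4197/(2π·0.9148) = 0.0730 W/m·K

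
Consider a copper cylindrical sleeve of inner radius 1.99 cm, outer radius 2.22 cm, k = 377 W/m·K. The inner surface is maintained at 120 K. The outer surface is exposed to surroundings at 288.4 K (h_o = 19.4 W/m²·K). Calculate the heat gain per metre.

Resistance network (inner→outer):
  R'_copper = ln(0.0222/0.0199)/(2πk) = 0.1094/(2π·377) = 4.617×10^-5 m·K/W
  R'_conv,out = 1/(2πr h) = 1/(2π·0.0222·19.4) = 0.3695 m·K/W
ΣR = 4.617×10^-5 + 0.3695 = 0.3695 m·K/W
Q' = ΔT/ΣR = (120 K − 288.4 K)/0.3695 = -456 W/m
(Negative Q' ⇒ heat flows inward; heat gain = 456 W/m.)

Q' = 456 W/m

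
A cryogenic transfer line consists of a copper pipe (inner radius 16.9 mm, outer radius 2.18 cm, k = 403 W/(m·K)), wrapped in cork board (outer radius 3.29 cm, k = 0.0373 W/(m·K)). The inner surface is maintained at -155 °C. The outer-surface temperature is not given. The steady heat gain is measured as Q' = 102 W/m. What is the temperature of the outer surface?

Series resistances:
  R'_copper = ln(0.0218/0.0169)/(2πk) = 0.2546/(2π·403) = 1.005×10^-4 m·K/W
  R'_cork board = ln(0.0329/0.0218)/(2πk) = 0.4116/(2π·0.0373) = 1.756 m·K/W
ΣR = 1.756 m·K/W
ΔT = Q'·ΣR = 102 × 1.756 = 179.1 K
Heat flows inward, so T_out = T_in + ΔT = -155 + 179.1 = 24.1 °C

T_out = 24.1 °C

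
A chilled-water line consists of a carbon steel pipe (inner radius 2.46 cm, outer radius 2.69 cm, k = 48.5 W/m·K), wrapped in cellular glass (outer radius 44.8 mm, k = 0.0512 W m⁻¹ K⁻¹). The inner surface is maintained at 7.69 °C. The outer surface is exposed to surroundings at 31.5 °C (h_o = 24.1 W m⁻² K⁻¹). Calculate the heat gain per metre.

Q' = 13.7 W/m

Treat each layer as a resistance in series:
  R'_carbon steel = ln(0.0269/0.0246)/(2πk) = 0.08938/(2π·48.5) = 2.933×10^-4 m·K/W
  R'_cellular glass = ln(0.0448/0.0269)/(2πk) = 0.5101/(2π·0.0512) = 1.586 m·K/W
  R'_conv,out = 1/(2πr h) = 1/(2π·0.0448·24.1) = 0.1474 m·K/W
ΣR = 2.933×10^-4 + 1.586 + 0.1474 = 1.734 m·K/W
Q' = ΔT/ΣR = (7.69 °C − 31.5 °C)/1.734 = -13.7 W/m
(Negative Q' ⇒ heat flows inward; heat gain = 13.7 W/m.)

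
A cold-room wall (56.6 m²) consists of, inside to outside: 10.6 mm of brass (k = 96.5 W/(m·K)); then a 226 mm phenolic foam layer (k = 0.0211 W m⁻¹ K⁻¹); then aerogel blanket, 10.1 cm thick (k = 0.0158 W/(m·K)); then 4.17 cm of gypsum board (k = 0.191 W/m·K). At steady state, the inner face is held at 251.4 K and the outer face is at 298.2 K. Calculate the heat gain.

Resistance network (inner→outer):
  R_brass = L/(kA) = 0.0106/(96.5·56.6) = 1.941×10^-6 K/W
  R_phenolic foam = L/(kA) = 0.226/(0.0211·56.6) = 0.1892 K/W
  R_aerogel blanket = L/(kA) = 0.101/(0.0158·56.6) = 0.1129 K/W
  R_gypsum board = L/(kA) = 0.0417/(0.191·56.6) = 0.003857 K/W
ΣR = 1.941×10^-6 + 0.1892 + 0.1129 + 0.003857 = 0.3060 K/W
Q = ΔT/ΣR = (251.4 K − 298.2 K)/0.3060 = -153 W
(Negative Q ⇒ heat flows inward; heat gain = 153 W.)

Q = 153 W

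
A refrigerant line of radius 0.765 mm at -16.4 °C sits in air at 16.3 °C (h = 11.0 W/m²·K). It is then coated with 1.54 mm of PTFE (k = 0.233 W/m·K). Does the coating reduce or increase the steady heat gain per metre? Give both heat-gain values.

increases: 1.73 → 4.65 W/m

Critical radius for a cylinder: r_cr = k/h = 0.0212 m = 2.12 cm.
Outer radius after coating: r₂ = 7.65×10^-4 + 0.00154 = 0.002305 m.
Since r₁ < r_cr and r₂ ≤ r_cr, the coating moves toward the maximum at r_cr — heat gain rises.
Bare: R = 1/(2πr₁h) = 18.91 m·K/W; Q = 32.7/18.91 = 1.73 W/m.
Coated: R = R_cond + R_conv = 7.030 m·K/W; Q = 32.7/7.030 = 4.65 W/m.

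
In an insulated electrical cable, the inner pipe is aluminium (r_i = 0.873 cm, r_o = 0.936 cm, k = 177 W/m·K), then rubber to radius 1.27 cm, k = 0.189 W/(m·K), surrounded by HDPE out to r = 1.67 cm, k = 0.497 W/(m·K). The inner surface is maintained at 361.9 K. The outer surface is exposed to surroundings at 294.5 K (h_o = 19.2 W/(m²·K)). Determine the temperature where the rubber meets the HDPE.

T = 341.3 K

Series thermal resistances, inner to outer:
  R'_aluminium = ln(0.00936/0.00873)/(2πk) = 0.06968/(2π·177) = 6.265×10^-5 m·K/W
  R'_rubber = ln(0.0127/0.00936)/(2πk) = 0.3052/(2π·0.189) = 0.2570 m·K/W
  R'_HDPE = ln(0.0167/0.0127)/(2πk) = 0.2738/(2π·0.497) = 0.08768 m·K/W
  R'_conv,out = 1/(2πr h) = 1/(2π·0.0167·19.2) = 0.4964 m·K/W
ΣR = 6.265×10^-5 + 0.2570 + 0.08768 + 0.4964 = 0.8411 m·K/W
Q' = ΔT/ΣR = (361.9 K − 294.5 K)/0.8411 = 80.13 W/m
From the inner boundary to the rubber/HDPE interface, ΣR_partial = 0.2571 m·K/W.
T_interface = T_in − Q'·ΣR_partial = 361.9 K − (80.13)(0.2571) = 341.3 K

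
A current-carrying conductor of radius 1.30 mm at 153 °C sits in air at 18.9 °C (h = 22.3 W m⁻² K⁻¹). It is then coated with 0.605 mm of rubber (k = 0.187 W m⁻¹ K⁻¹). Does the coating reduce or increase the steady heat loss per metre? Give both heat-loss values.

increases: 24.4 → 32.9 W/m

Critical radius for a cylinder: r_cr = k/h = 0.00839 m = 0.839 cm.
Outer radius after coating: r₂ = 0.00130 + 6.05×10^-4 = 0.001905 m.
Since r₁ < r_cr and r₂ ≤ r_cr, the coating moves toward the maximum at r_cr — heat loss rises.
Bare: R = 1/(2πr₁h) = 5.490 m·K/W; Q = 134.1/5.490 = 24.4 W/m.
Coated: R = R_cond + R_conv = 4.072 m·K/W; Q = 134.1/4.072 = 32.9 W/m.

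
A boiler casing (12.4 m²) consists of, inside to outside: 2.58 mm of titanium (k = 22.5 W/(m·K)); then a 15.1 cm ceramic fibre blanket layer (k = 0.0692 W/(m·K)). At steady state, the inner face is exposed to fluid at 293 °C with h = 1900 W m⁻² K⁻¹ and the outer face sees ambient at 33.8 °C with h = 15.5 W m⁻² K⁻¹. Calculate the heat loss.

Q = 1430 W

Series thermal resistances, inner to outer:
  R_conv,in = 1/(hA) = 1/(1900·12.4) = 4.244×10^-5 K/W
  R_titanium = L/(kA) = 0.00258/(22.5·12.4) = 9.247×10^-6 K/W
  R_ceramic fibre blanket = L/(kA) = 0.151/(0.0692·12.4) = 0.1760 K/W
  R_conv,out = 1/(hA) = 1/(15.5·12.4) = 0.005203 K/W
ΣR = 4.244×10^-5 + 9.247×10^-6 + 0.1760 + 0.005203 = 0.1813 K/W
Q = ΔT/ΣR = (293 °C − 33.8 °C)/0.1813 = 1430 W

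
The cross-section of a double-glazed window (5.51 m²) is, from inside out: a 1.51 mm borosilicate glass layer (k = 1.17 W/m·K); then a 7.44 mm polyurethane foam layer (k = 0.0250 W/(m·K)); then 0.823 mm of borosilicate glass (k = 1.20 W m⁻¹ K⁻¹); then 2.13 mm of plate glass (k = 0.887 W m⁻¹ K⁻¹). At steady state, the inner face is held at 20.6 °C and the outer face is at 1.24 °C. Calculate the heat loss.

Resistance network (inner→outer):
  R_borosilicate glass = L/(kA) = 0.00151/(1.17·5.51) = 2.342×10^-4 K/W
  R_polyurethane foam = L/(kA) = 0.00744/(0.0250·5.51) = 0.05401 K/W
  R_borosilicate glass = L/(kA) = 8.23×10^-4/(1.20·5.51) = 1.245×10^-4 K/W
  R_plate glass = L/(kA) = 0.00213/(0.887·5.51) = 4.358×10^-4 K/W
ΣR = 2.342×10^-4 + 0.05401 + 1.245×10^-4 + 4.358×10^-4 = 0.05480 K/W
Q = ΔT/ΣR = (20.6 °C − 1.24 °C)/0.05480 = 353 W

Q = 353 W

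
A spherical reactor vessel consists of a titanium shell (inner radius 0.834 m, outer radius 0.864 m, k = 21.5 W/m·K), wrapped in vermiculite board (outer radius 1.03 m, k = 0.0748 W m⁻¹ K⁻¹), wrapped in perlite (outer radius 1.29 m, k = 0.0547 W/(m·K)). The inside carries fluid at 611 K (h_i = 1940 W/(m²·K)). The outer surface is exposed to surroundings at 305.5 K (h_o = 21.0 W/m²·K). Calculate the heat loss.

Resistance network (inner→outer):
  R_conv,in = 1/(4πr²h) = 1/(4π·0.834²·1940) = 5.897×10^-5 K/W
  R_titanium = (1/0.834 − 1/0.864)/(4πk) = 0.04163/(4π·21.5) = 1.541×10^-4 K/W
  R_vermiculite board = (1/0.864 − 1/1.03)/(4πk) = 0.1865/(4π·0.0748) = 0.1984 K/W
  R_perlite = (1/1.03 − 1/1.29)/(4πk) = 0.1957/(4π·0.0547) = 0.2847 K/W
  R_conv,out = 1/(4πr²h) = 1/(4π·1.29²·21.0) = 0.002277 K/W
ΣR = 5.897×10^-5 + 1.541×10^-4 + 0.1984 + 0.2847 + 0.002277 = 0.4856 K/W
Q = ΔT/ΣR = (611 K − 305.5 K)/0.4856 = 629 W

Q = 629 W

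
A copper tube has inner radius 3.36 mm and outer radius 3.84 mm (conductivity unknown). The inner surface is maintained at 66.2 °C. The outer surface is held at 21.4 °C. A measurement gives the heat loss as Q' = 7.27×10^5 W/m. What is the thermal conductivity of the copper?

k = 345 W/m·K

ΣR = ΔT/Q' = |66.2 − 21.4|/7.27×10^5 = 6.162×10^-5 m·K/W
ln(r₂/r₁)/(2πk) = 6.162×10^-5 ⇒ k = 0.1335/(2π·6.162×10^-5) = 345 W/m·K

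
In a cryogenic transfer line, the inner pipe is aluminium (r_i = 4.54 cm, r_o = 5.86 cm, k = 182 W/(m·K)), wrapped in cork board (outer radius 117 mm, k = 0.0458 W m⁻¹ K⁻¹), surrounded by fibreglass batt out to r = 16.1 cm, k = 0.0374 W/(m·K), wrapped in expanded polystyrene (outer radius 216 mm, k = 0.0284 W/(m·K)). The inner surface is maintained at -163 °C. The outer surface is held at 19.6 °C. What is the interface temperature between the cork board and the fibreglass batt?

Series thermal resistances, inner to outer:
  R'_aluminium = ln(0.0586/0.0454)/(2πk) = 0.2552/(2π·182) = 2.232×10^-4 m·K/W
  R'_cork board = ln(0.117/0.0586)/(2πk) = 0.6914/(2π·0.0458) = 2.403 m·K/W
  R'_fibreglass batt = ln(0.161/0.117)/(2πk) = 0.3192/(2π·0.0374) = 1.358 m·K/W
  R'_expanded polystyrene = ln(0.216/0.161)/(2πk) = 0.2939/(2π·0.0284) = 1.647 m·K/W
ΣR = 2.232×10^-4 + 2.403 + 1.358 + 1.647 = 5.408 m·K/W
Q' = ΔT/ΣR = (-163 °C − 19.6 °C)/5.408 = -33.76 W/m
From the inner boundary to the cork board/fibreglass batt interface, ΣR_partial = 2.403 m·K/W.
T_interface = T_in − Q'·ΣR_partial = -163 °C − (-33.76)(2.403) = -81.9 °C

T = -81.9 °C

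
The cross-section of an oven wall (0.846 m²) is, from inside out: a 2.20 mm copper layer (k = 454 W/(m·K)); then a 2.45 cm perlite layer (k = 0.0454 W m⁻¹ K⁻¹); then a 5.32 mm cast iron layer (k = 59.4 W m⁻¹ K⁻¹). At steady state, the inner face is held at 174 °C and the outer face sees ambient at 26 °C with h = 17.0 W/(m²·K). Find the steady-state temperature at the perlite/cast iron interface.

Series thermal resistances, inner to outer:
  R_copper = L/(kA) = 0.00220/(454·0.846) = 5.728×10^-6 K/W
  R_perlite = L/(kA) = 0.0245/(0.0454·0.846) = 0.6379 K/W
  R_cast iron = L/(kA) = 0.00532/(59.4·0.846) = 1.059×10^-4 K/W
  R_conv,out = 1/(hA) = 1/(17.0·0.846) = 0.06953 K/W
ΣR = 5.728×10^-6 + 0.6379 + 1.059×10^-4 + 0.06953 = 0.7075 K/W
Q = ΔT/ΣR = (174 °C − 26 °C)/0.7075 = 209.2 W
From the inner boundary to the perlite/cast iron interface, ΣR_partial = 0.6379 K/W.
T_interface = T_in − Q·ΣR_partial = 174 °C − (209.2)(0.6379) = 40.6 °C

T = 40.6 °C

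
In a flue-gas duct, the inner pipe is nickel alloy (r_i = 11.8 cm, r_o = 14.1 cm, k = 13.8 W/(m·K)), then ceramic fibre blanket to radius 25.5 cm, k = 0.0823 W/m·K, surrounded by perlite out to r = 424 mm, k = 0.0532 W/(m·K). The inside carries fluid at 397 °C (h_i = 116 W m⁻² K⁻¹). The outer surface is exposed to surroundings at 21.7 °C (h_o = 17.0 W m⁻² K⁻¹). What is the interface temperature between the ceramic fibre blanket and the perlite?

Treat each layer as a resistance in series:
  R'_conv,in = 1/(2πr h) = 1/(2π·0.118·116) = 0.01163 m·K/W
  R'_nickel alloy = ln(0.141/0.118)/(2πk) = 0.1781/(2π·13.8) = 0.002054 m·K/W
  R'_ceramic fibre blanket = ln(0.255/0.141)/(2πk) = 0.5925/(2π·0.0823) = 1.146 m·K/W
  R'_perlite = ln(0.424/0.255)/(2πk) = 0.5085/(2π·0.0532) = 1.521 m·K/W
  R'_conv,out = 1/(2πr h) = 1/(2π·0.424·17.0) = 0.02208 m·K/W
ΣR = 0.01163 + 0.002054 + 1.146 + 1.521 + 0.02208 = 2.703 m·K/W
Q' = ΔT/ΣR = (397 °C − 21.7 °C)/2.703 = 138.8 W/m
From the inner boundary to the ceramic fibre blanket/perlite interface, ΣR_partial = 1.160 m·K/W.
T_interface = T_in − Q'·ΣR_partial = 397 °C − (138.8)(1.160) = 236 °C

T = 236 °C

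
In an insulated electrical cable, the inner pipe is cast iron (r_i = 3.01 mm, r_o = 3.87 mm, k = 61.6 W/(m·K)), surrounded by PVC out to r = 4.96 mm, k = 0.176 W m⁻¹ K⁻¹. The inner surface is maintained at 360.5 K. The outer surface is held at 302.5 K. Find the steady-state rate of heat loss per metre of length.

Q' = 258 W/m

Treat each layer as a resistance in series:
  R'_cast iron = ln(0.00387/0.00301)/(2πk) = 0.2513/(2π·61.6) = 6.493×10^-4 m·K/W
  R'_PVC = ln(0.00496/0.00387)/(2πk) = 0.2482/(2π·0.176) = 0.2244 m·K/W
ΣR = 6.493×10^-4 + 0.2244 = 0.2250 m·K/W
Q' = ΔT/ΣR = (360.5 K − 302.5 K)/0.2250 = 258 W/m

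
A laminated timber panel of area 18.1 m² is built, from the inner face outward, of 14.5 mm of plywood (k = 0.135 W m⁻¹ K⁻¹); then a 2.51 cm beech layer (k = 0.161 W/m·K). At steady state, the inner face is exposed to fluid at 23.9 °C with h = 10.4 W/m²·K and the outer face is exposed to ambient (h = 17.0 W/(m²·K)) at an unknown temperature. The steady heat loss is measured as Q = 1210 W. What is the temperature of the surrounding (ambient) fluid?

T_out = -4.06 °C

Series resistances:
  R_conv,in = 1/(hA) = 1/(10.4·18.1) = 0.005312 K/W
  R_plywood = L/(kA) = 0.0145/(0.135·18.1) = 0.005934 K/W
  R_beech = L/(kA) = 0.0251/(0.161·18.1) = 0.008613 K/W
  R_conv,out = 1/(hA) = 1/(17.0·18.1) = 0.003250 K/W
ΣR = 0.02311 K/W
ΔT = Q·ΣR = 1210 × 0.02311 = 27.96 K
Heat flows outward, so T_out = T_in − ΔT = 23.9 − 27.96 = -4.06 °C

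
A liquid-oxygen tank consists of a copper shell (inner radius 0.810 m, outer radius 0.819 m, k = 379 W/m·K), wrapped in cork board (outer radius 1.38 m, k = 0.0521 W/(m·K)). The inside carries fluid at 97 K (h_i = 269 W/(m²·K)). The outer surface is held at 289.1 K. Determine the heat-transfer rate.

Resistance network (inner→outer):
  R_conv,in = 1/(4πr²h) = 1/(4π·0.810²·269) = 4.509×10^-4 K/W
  R_copper = (1/0.810 − 1/0.819)/(4πk) = 0.01357/(4π·379) = 2.849×10^-6 K/W
  R_cork board = (1/0.819 − 1/1.38)/(4πk) = 0.4964/(4π·0.0521) = 0.7581 K/W
ΣR = 4.509×10^-4 + 2.849×10^-6 + 0.7581 = 0.7586 K/W
Q = ΔT/ΣR = (97 K − 289.1 K)/0.7586 = -253 W
(Negative Q ⇒ heat flows inward; heat gain = 253 W.)

Q = 253 W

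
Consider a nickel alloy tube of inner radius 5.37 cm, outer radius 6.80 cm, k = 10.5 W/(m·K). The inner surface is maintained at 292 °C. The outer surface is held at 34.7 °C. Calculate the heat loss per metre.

Q' = 2πk·ΔT/ln(r₂/r₁) = 2π × 10.5 × 257.3 / ln(0.0680/0.0537) = 71900 W/m

Q' = 71.9 kW/m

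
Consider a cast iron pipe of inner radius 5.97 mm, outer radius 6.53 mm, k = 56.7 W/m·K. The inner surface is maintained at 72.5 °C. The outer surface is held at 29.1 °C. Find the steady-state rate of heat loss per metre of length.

Q' = 1.72×10^5 W/m

Q' = 2πk·ΔT/ln(r₂/r₁) = 2π × 56.7 × 43.4 / ln(0.00653/0.00597) = 1.72×10^5 W/m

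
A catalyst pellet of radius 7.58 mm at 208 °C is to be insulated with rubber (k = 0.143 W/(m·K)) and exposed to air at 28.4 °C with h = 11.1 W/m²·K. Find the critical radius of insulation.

r_cr = 2.58 cm

For a sphere, r_cr = 2k_ins/h = 2·0.143/11.1 = 0.0258 m = 2.58 cm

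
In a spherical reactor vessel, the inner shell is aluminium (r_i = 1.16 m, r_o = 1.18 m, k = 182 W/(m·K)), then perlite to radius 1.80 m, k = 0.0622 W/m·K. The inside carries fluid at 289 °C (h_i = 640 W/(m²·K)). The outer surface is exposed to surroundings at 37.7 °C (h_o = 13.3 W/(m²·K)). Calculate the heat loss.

Resistance network (inner→outer):
  R_conv,in = 1/(4πr²h) = 1/(4π·1.16²·640) = 9.240×10^-5 K/W
  R_aluminium = (1/1.16 − 1/1.18)/(4πk) = 0.01461/(4π·182) = 6.389×10^-6 K/W
  R_perlite = (1/1.18 − 1/1.80)/(4πk) = 0.2919/(4π·0.0622) = 0.3735 K/W
  R_conv,out = 1/(4πr²h) = 1/(4π·1.80²·13.3) = 0.001847 K/W
ΣR = 9.240×10^-5 + 6.389×10^-6 + 0.3735 + 0.001847 = 0.3754 K/W
Q = ΔT/ΣR = (289 °C − 37.7 °C)/0.3754 = 669 W

Q = 669 W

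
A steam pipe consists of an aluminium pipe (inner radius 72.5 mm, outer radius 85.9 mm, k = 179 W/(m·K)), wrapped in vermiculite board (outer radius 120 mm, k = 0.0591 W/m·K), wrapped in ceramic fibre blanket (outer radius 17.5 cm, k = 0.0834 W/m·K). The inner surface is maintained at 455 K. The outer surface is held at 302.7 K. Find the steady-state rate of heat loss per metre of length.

Resistance network (inner→outer):
  R'_aluminium = ln(0.0859/0.0725)/(2πk) = 0.1696/(2π·179) = 1.508×10^-4 m·K/W
  R'_vermiculite board = ln(0.120/0.0859)/(2πk) = 0.3343/(2π·0.0591) = 0.9003 m·K/W
  R'_ceramic fibre blanket = ln(0.175/0.120)/(2πk) = 0.3773/(2π·0.0834) = 0.7200 m·K/W
ΣR = 1.508×10^-4 + 0.9003 + 0.7200 = 1.620 m·K/W
Q' = ΔT/ΣR = (455 K − 302.7 K)/1.620 = 94.0 W/m

Q' = 94.0 W/m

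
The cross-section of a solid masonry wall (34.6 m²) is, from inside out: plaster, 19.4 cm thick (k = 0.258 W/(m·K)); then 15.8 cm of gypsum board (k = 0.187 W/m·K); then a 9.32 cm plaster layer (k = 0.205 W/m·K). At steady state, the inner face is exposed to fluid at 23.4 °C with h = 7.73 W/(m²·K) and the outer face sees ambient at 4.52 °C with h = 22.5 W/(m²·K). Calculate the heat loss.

Q = 294 W

Treat each layer as a resistance in series:
  R_conv,in = 1/(hA) = 1/(7.73·34.6) = 0.003739 K/W
  R_plaster = L/(kA) = 0.194/(0.258·34.6) = 0.02173 K/W
  R_gypsum board = L/(kA) = 0.158/(0.187·34.6) = 0.02442 K/W
  R_plaster = L/(kA) = 0.0932/(0.205·34.6) = 0.01314 K/W
  R_conv,out = 1/(hA) = 1/(22.5·34.6) = 0.001285 K/W
ΣR = 0.003739 + 0.02173 + 0.02442 + 0.01314 + 0.001285 = 0.06431 K/W
Q = ΔT/ΣR = (23.4 °C − 4.52 °C)/0.06431 = 294 W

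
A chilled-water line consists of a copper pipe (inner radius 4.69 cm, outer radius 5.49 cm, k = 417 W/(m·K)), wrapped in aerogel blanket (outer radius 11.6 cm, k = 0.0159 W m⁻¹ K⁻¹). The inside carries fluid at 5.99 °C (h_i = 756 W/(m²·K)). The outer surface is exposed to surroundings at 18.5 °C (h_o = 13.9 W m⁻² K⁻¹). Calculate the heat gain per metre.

Q' = 1.65 W/m

Treat each layer as a resistance in series:
  R'_conv,in = 1/(2πr h) = 1/(2π·0.0469·756) = 0.004489 m·K/W
  R'_copper = ln(0.0549/0.0469)/(2πk) = 0.1575/(2π·417) = 6.011×10^-5 m·K/W
  R'_aerogel blanket = ln(0.116/0.0549)/(2πk) = 0.7481/(2π·0.0159) = 7.488 m·K/W
  R'_conv,out = 1/(2πr h) = 1/(2π·0.116·13.9) = 0.09871 m·K/W
ΣR = 0.004489 + 6.011×10^-5 + 7.488 + 0.09871 = 7.591 m·K/W
Q' = ΔT/ΣR = (5.99 °C − 18.5 °C)/7.591 = -1.65 W/m
(Negative Q' ⇒ heat flows inward; heat gain = 1.65 W/m.)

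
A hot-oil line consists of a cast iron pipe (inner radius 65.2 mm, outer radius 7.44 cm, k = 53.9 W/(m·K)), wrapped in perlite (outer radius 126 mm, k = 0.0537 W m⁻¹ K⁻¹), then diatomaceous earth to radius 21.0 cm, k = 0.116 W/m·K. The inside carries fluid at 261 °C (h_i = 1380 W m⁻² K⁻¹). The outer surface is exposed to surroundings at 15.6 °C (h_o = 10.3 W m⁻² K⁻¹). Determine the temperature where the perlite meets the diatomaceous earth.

Series thermal resistances, inner to outer:
  R'_conv,in = 1/(2πr h) = 1/(2π·0.0652·1380) = 0.001769 m·K/W
  R'_cast iron = ln(0.0744/0.0652)/(2πk) = 0.1320/(2π·53.9) = 3.898×10^-4 m·K/W
  R'_perlite = ln(0.126/0.0744)/(2πk) = 0.5268/(2π·0.0537) = 1.561 m·K/W
  R'_diatomaceous earth = ln(0.210/0.126)/(2πk) = 0.5108/(2π·0.116) = 0.7009 m·K/W
  R'_conv,out = 1/(2πr h) = 1/(2π·0.210·10.3) = 0.07358 m·K/W
ΣR = 0.001769 + 3.898×10^-4 + 1.561 + 0.7009 + 0.07358 = 2.338 m·K/W
Q' = ΔT/ΣR = (261 °C − 15.6 °C)/2.338 = 105.0 W/m
From the inner boundary to the perlite/diatomaceous earth interface, ΣR_partial = 1.563 m·K/W.
T_interface = T_in − Q'·ΣR_partial = 261 °C − (105.0)(1.563) = 96.9 °C

T = 96.9 °C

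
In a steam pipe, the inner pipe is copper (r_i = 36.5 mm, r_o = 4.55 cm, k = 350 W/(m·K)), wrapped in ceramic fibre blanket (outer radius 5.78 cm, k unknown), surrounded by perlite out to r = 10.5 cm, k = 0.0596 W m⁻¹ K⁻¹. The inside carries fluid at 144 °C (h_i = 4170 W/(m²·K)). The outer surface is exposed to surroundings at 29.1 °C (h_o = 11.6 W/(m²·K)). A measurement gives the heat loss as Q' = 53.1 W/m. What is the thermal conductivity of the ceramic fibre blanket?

k = 0.0870 W/m·K

ΣR = ΔT/Q' = |144 − 29.1|/53.1 = 2.164 m·K/W
Known resistances:
  R'_conv,in = 1/(2πr h) = 1/(2π·0.0365·4170) = 0.001046 m·K/W
  R'_copper = ln(0.0455/0.0365)/(2πk) = 0.2204/(2π·350) = 1.002×10^-4 m·K/W
  R'_perlite = ln(0.105/0.0578)/(2πk) = 0.5970/(2π·0.0596) = 1.594 m·K/W
  R'_conv,out = 1/(2πr h) = 1/(2π·0.105·11.6) = 0.1307 m·K/W
R_ceramic fibre blanket = ΣR − ΣR_known = 2.164 − 1.726 = 0.4380 m·K/W
ln(r₂/r₁)/(2πk) = 0.4380 ⇒ k = 0.2393/(2π·0.4380) = 0.0870 W/m·K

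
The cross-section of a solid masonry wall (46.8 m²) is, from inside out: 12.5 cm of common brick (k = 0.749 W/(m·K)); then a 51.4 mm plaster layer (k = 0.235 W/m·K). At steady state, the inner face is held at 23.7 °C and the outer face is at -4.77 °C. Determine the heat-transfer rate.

Series thermal resistances, inner to outer:
  R_common brick = L/(kA) = 0.125/(0.749·46.8) = 0.003566 K/W
  R_plaster = L/(kA) = 0.0514/(0.235·46.8) = 0.004674 K/W
ΣR = 0.003566 + 0.004674 = 0.008240 K/W
Q = ΔT/ΣR = (23.7 °C − -4.77 °C)/0.008240 = 3460 W

Q = 3460 W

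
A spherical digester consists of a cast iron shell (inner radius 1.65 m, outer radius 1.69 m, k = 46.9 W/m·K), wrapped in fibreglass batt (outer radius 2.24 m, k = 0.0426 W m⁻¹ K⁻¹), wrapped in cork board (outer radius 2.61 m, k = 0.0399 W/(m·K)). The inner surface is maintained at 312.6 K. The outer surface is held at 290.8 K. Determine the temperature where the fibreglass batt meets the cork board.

Series thermal resistances, inner to outer:
  R_cast iron = (1/1.65 − 1/1.69)/(4πk) = 0.01434/(4π·46.9) = 2.434×10^-5 K/W
  R_fibreglass batt = (1/1.69 − 1/2.24)/(4πk) = 0.1453/(4π·0.0426) = 0.2714 K/W
  R_cork board = (1/2.24 − 1/2.61)/(4πk) = 0.06329/(4π·0.0399) = 0.1262 K/W
ΣR = 2.434×10^-5 + 0.2714 + 0.1262 = 0.3976 K/W
Q = ΔT/ΣR = (312.6 K − 290.8 K)/0.3976 = 54.83 W
From the inner boundary to the fibreglass batt/cork board interface, ΣR_partial = 0.2714 K/W.
T_interface = T_in − Q·ΣR_partial = 312.6 K − (54.83)(0.2714) = 297.7 K

T = 297.7 K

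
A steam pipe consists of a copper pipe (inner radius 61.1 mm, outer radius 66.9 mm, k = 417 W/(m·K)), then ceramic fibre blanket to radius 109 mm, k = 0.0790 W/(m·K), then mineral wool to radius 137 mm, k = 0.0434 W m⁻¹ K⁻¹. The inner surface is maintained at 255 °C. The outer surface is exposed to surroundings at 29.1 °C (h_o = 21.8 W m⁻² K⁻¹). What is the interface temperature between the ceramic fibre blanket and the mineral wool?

Resistance network (inner→outer):
  R'_copper = ln(0.0669/0.0611)/(2πk) = 0.09069/(2π·417) = 3.461×10^-5 m·K/W
  R'_ceramic fibre blanket = ln(0.109/0.0669)/(2πk) = 0.4881/(2π·0.0790) = 0.9834 m·K/W
  R'_mineral wool = ln(0.137/0.109)/(2πk) = 0.2286/(2π·0.0434) = 0.8384 m·K/W
  R'_conv,out = 1/(2πr h) = 1/(2π·0.137·21.8) = 0.05329 m·K/W
ΣR = 3.461×10^-5 + 0.9834 + 0.8384 + 0.05329 = 1.875 m·K/W
Q' = ΔT/ΣR = (255 °C − 29.1 °C)/1.875 = 120.5 W/m
From the inner boundary to the ceramic fibre blanket/mineral wool interface, ΣR_partial = 0.9834 m·K/W.
T_interface = T_in − Q'·ΣR_partial = 255 °C − (120.5)(0.9834) = 137 °C

T = 137 °C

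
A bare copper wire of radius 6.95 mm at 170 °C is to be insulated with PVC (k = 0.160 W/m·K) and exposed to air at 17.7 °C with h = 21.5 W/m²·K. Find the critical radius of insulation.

For a cylinder, r_cr = k_ins/h = 0.160/21.5 = 0.00744 m = 0.744 cm

r_cr = 0.744 cm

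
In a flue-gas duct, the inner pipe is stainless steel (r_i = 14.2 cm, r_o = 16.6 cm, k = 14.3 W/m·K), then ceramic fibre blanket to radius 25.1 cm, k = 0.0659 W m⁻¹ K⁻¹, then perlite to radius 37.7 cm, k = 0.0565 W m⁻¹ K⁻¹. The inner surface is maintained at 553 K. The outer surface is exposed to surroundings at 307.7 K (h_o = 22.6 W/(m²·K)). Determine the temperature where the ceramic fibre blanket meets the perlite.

Series thermal resistances, inner to outer:
  R'_stainless steel = ln(0.166/0.142)/(2πk) = 0.1562/(2π·14.3) = 0.001738 m·K/W
  R'_ceramic fibre blanket = ln(0.251/0.166)/(2πk) = 0.4135/(2π·0.0659) = 0.9986 m·K/W
  R'_perlite = ln(0.377/0.251)/(2πk) = 0.4068/(2π·0.0565) = 1.146 m·K/W
  R'_conv,out = 1/(2πr h) = 1/(2π·0.377·22.6) = 0.01868 m·K/W
ΣR = 0.001738 + 0.9986 + 1.146 + 0.01868 = 2.165 m·K/W
Q' = ΔT/ΣR = (553 K − 307.7 K)/2.165 = 113.3 W/m
From the inner boundary to the ceramic fibre blanket/perlite interface, ΣR_partial = 1.000 m·K/W.
T_interface = T_in − Q'·ΣR_partial = 553 K − (113.3)(1.000) = 440 K

T = 440 K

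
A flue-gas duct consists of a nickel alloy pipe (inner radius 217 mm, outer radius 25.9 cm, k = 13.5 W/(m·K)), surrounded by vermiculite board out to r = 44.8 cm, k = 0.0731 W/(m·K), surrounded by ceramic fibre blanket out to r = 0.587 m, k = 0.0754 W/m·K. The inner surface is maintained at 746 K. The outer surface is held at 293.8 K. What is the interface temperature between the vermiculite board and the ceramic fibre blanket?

T = 440 K

Resistance network (inner→outer):
  R'_nickel alloy = ln(0.259/0.217)/(2πk) = 0.1769/(2π·13.5) = 0.002086 m·K/W
  R'_vermiculite board = ln(0.448/0.259)/(2πk) = 0.5480/(2π·0.0731) = 1.193 m·K/W
  R'_ceramic fibre blanket = ln(0.587/0.448)/(2πk) = 0.2702/(2π·0.0754) = 0.5704 m·K/W
ΣR = 0.002086 + 1.193 + 0.5704 = 1.765 m·K/W
Q' = ΔT/ΣR = (746 K − 293.8 K)/1.765 = 256.2 W/m
From the inner boundary to the vermiculite board/ceramic fibre blanket interface, ΣR_partial = 1.195 m·K/W.
T_interface = T_in − Q'·ΣR_partial = 746 K − (256.2)(1.195) = 440 K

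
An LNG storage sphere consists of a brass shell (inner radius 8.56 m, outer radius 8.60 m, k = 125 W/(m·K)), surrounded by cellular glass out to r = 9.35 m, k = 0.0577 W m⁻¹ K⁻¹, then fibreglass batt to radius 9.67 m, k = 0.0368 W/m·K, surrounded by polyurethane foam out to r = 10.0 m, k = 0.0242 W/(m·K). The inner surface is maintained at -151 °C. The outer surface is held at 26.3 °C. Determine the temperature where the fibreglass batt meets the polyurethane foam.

T = -36.4 °C

Treat each layer as a resistance in series:
  R_brass = (1/8.56 − 1/8.60)/(4πk) = 5.434×10^-4/(4π·125) = 3.459×10^-7 K/W
  R_cellular glass = (1/8.60 − 1/9.35)/(4πk) = 0.009327/(4π·0.0577) = 0.01286 K/W
  R_fibreglass batt = (1/9.35 − 1/9.67)/(4πk) = 0.003539/(4π·0.0368) = 0.007653 K/W
  R_polyurethane foam = (1/9.67 − 1/10.0)/(4πk) = 0.003413/(4π·0.0242) = 0.01122 K/W
ΣR = 3.459×10^-7 + 0.01286 + 0.007653 + 0.01122 = 0.03173 K/W
Q = ΔT/ΣR = (-151 °C − 26.3 °C)/0.03173 = -5588 W
From the inner boundary to the fibreglass batt/polyurethane foam interface, ΣR_partial = 0.02051 K/W.
T_interface = T_in − Q·ΣR_partial = -151 °C − (-5588)(0.02051) = -36.4 °C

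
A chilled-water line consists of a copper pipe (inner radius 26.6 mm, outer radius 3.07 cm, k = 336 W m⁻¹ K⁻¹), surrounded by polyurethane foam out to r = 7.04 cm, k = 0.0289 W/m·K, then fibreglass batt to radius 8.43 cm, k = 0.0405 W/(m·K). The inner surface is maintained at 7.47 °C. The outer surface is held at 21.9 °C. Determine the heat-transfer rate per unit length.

Q' = 2.73 W/m

Treat each layer as a resistance in series:
  R'_copper = ln(0.0307/0.0266)/(2πk) = 0.1434/(2π·336) = 6.790×10^-5 m·K/W
  R'_polyurethane foam = ln(0.0704/0.0307)/(2πk) = 0.8299/(2π·0.0289) = 4.571 m·K/W
  R'_fibreglass batt = ln(0.0843/0.0704)/(2πk) = 0.1802/(2π·0.0405) = 0.7081 m·K/W
ΣR = 6.790×10^-5 + 4.571 + 0.7081 = 5.279 m·K/W
Q' = ΔT/ΣR = (7.47 °C − 21.9 °C)/5.279 = -2.73 W/m
(Negative Q' ⇒ heat flows inward; heat gain = 2.73 W/m.)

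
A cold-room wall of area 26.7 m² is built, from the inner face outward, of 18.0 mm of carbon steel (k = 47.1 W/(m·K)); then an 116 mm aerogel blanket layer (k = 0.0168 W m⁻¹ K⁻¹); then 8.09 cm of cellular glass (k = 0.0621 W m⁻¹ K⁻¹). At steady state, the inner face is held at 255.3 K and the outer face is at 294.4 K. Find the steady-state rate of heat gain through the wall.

Series thermal resistances, inner to outer:
  R_carbon steel = L/(kA) = 0.0180/(47.1·26.7) = 1.431×10^-5 K/W
  R_aerogel blanket = L/(kA) = 0.116/(0.0168·26.7) = 0.2586 K/W
  R_cellular glass = L/(kA) = 0.0809/(0.0621·26.7) = 0.04879 K/W
ΣR = 1.431×10^-5 + 0.2586 + 0.04879 = 0.3074 K/W
Q = ΔT/ΣR = (255.3 K − 294.4 K)/0.3074 = -127 W
(Negative Q ⇒ heat flows inward; heat gain = 127 W.)

Q = 127 W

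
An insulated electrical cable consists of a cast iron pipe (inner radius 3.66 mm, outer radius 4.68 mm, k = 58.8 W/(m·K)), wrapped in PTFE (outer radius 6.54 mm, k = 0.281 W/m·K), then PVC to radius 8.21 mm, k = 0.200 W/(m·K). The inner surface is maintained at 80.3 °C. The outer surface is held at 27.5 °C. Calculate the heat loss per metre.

Series thermal resistances, inner to outer:
  R'_cast iron = ln(0.00468/0.00366)/(2πk) = 0.2458/(2π·58.8) = 6.654×10^-4 m·K/W
  R'_PTFE = ln(0.00654/0.00468)/(2πk) = 0.3346/(2π·0.281) = 0.1895 m·K/W
  R'_PVC = ln(0.00821/0.00654)/(2πk) = 0.2274/(2π·0.200) = 0.1810 m·K/W
ΣR = 6.654×10^-4 + 0.1895 + 0.1810 = 0.3712 m·K/W
Q' = ΔT/ΣR = (80.3 °C − 27.5 °C)/0.3712 = 142 W/m

Q' = 142 W/m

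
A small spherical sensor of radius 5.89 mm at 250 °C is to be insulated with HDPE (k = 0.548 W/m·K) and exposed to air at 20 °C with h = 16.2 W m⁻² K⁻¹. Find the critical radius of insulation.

For a sphere, r_cr = 2k_ins/h = 2·0.548/16.2 = 0.0677 m = 6.77 cm

r_cr = 6.77 cm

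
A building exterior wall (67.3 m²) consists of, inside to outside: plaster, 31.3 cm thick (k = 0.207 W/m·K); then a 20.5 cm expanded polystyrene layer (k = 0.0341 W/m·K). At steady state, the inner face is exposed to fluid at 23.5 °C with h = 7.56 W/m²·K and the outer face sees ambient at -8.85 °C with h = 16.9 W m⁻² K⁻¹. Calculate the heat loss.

Q = 282 W

Treat each layer as a resistance in series:
  R_conv,in = 1/(hA) = 1/(7.56·67.3) = 0.001965 K/W
  R_plaster = L/(kA) = 0.313/(0.207·67.3) = 0.02247 K/W
  R_expanded polystyrene = L/(kA) = 0.205/(0.0341·67.3) = 0.08933 K/W
  R_conv,out = 1/(hA) = 1/(16.9·67.3) = 8.792×10^-4 K/W
ΣR = 0.001965 + 0.02247 + 0.08933 + 8.792×10^-4 = 0.1146 K/W
Q = ΔT/ΣR = (23.5 °C − -8.85 °C)/0.1146 = 282 W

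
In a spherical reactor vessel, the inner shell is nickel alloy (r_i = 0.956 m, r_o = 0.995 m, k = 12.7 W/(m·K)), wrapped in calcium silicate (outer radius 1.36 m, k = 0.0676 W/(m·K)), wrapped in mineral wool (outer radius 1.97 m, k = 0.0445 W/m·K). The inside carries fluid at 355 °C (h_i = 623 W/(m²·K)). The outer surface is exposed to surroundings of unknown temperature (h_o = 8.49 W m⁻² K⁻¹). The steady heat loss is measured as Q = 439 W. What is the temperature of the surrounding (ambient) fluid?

Sum the resistances:
  R_conv,in = 1/(4πr²h) = 1/(4π·0.956²·623) = 1.398×10^-4 K/W
  R_nickel alloy = (1/0.956 − 1/0.995)/(4πk) = 0.04100/(4π·12.7) = 2.569×10^-4 K/W
  R_calcium silicate = (1/0.995 − 1/1.36)/(4πk) = 0.2697/(4π·0.0676) = 0.3175 K/W
  R_mineral wool = (1/1.36 − 1/1.97)/(4πk) = 0.2277/(4π·0.0445) = 0.4072 K/W
  R_conv,out = 1/(4πr²h) = 1/(4π·1.97²·8.49) = 0.002415 K/W
ΣR = 0.7275 K/W
ΔT = Q·ΣR = 439 × 0.7275 = 319.4 K
Heat flows outward, so T_out = T_in − ΔT = 355 − 319.4 = 35.6 °C

T_out = 35.6 °C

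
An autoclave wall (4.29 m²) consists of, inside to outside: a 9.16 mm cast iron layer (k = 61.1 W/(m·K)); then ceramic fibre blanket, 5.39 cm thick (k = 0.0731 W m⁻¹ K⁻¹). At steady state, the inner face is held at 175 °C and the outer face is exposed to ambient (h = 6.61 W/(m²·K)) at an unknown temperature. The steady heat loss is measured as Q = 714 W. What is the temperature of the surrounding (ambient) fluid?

Series resistances:
  R_cast iron = L/(kA) = 0.00916/(61.1·4.29) = 3.495×10^-5 K/W
  R_ceramic fibre blanket = L/(kA) = 0.0539/(0.0731·4.29) = 0.1719 K/W
  R_conv,out = 1/(hA) = 1/(6.61·4.29) = 0.03526 K/W
ΣR = 0.2072 K/W
ΔT = Q·ΣR = 714 × 0.2072 = 147.9 K
Heat flows outward, so T_out = T_in − ΔT = 175 − 147.9 = 27.1 °C

T_out = 27.1 °C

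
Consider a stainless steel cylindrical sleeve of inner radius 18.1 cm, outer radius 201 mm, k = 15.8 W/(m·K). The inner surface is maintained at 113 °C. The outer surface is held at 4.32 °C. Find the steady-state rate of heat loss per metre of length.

Q' = 2πk·ΔT/ln(r₂/r₁) = 2π × 15.8 × 108.68 / ln(0.201/0.181) = 1.03×10^5 W/m

Q' = 103 kW/m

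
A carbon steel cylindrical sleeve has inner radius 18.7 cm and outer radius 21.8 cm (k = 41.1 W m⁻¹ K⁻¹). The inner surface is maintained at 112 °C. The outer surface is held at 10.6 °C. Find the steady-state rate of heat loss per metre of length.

Q' = 2πk·ΔT/ln(r₂/r₁) = 2π × 41.1 × 101.4 / ln(0.218/0.187) = 1.71×10^5 W/m

Q' = 171 kW/m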